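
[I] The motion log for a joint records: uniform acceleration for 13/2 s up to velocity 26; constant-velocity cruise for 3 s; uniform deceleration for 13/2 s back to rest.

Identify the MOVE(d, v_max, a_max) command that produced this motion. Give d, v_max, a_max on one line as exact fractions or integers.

a_max = 26/(13/2) = 4
d_a = ½·26·13/2 = 169/2; d_c = 26·3 = 78
d = 2·169/2 + 78 = 247
t_c = 3 > 0 so v_max = 26

d=247 v_max=26 a_max=4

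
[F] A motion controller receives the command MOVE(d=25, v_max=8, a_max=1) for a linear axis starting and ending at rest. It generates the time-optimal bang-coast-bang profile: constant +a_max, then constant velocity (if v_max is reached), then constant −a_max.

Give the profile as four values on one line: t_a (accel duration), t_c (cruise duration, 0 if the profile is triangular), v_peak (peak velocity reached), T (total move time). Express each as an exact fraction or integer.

v_max²/a_max = 8²/1 = 64
25 < 64 ⇒ no cruise
v_peak = √(25·1) = √25 = 5
t_a = 5/1 = 5; t_c = 0
T = 2·5 = 10

t_a=5 t_c=0 v_peak=5 T=10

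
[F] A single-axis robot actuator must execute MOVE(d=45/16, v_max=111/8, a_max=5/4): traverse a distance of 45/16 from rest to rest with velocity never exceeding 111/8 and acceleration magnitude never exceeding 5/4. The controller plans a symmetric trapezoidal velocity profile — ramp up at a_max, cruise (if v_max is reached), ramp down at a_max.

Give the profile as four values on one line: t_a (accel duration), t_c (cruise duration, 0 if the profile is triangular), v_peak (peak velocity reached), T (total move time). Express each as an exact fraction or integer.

v_max²/a_max = (111/8)²/(5/4) = 12321/80
45/16 < 12321/80 ⇒ no cruise
v_peak = √(45/16·5/4) = √(225/64) = 15/8
t_a = (15/8)/(5/4) = 3/2; t_c = 0
T = 2·3/2 = 3

t_a=3/2 t_c=0 v_peak=15/8 T=3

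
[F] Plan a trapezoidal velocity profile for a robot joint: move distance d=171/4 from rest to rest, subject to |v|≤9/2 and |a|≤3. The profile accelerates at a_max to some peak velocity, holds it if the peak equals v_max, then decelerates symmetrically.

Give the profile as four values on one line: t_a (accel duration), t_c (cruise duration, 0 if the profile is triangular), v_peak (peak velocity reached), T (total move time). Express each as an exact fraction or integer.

v_max²/a_max = (9/2)²/3 = 27/4
171/4 ≥ 27/4 so v_max reached
t_a = (9/2)/3 = 3/2; v_peak = 9/2
d_cruise = 171/4 − 27/4 = 36; t_c = 36/(9/2) = 8
T = 2·3/2 + 8 = 11

t_a=3/2 t_c=8 v_peak=9/2 T=11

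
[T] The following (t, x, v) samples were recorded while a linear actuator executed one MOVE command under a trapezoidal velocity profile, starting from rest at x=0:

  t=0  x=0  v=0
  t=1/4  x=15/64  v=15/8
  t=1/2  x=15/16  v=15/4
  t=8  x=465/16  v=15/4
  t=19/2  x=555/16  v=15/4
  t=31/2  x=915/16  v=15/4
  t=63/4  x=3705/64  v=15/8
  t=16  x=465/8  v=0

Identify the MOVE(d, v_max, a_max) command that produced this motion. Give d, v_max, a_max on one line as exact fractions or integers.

d=465/8 v_max=15/4 a_max=15/2

final state: t=16, x=465/8, v=0 → d = 465/8
a_max = (15/8−0)/(1/4−0) = 15/2
max v = 15/4 over t∈[1/2,31/2] → v_max = 15/4
check: 15/4·(1/2+15) = 465/8 ✓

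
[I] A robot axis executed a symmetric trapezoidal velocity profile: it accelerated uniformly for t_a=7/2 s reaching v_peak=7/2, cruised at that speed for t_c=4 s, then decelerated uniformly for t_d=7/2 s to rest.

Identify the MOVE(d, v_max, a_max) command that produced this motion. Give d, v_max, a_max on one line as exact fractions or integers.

d=105/4 v_max=7/2 a_max=1

a_max = (7/2)/(7/2) = 1
d_a = ½·7/2·7/2 = 49/8; d_c = 7/2·4 = 14
d = 2·49/8 + 14 = 105/4
t_c = 4 > 0 → v_max = v_peak = 7/2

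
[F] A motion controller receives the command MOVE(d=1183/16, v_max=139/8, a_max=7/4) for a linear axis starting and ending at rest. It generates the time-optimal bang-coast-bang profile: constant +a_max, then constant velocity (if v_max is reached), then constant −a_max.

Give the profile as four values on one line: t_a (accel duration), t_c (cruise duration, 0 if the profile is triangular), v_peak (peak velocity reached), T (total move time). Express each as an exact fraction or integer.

(v_max)²/a_max = (139/8)²/(7/4) = 19321/112
1183/16 < 19321/112 so t_c = 0
v_peak = √(1183/16·7/4) = √(8281/64) = 91/8
t_a = (91/8)/(7/4) = 13/2; t_c = 0
T = 2·13/2 = 13

t_a=13/2 t_c=0 v_peak=91/8 T=13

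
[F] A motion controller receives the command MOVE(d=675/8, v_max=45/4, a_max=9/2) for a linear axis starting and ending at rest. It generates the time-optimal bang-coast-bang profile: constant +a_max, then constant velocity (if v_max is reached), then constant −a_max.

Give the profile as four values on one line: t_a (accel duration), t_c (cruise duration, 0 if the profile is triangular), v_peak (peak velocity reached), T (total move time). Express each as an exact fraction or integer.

t_a=5/2 t_c=5 v_peak=45/4 T=10

vₘ²/aₘ = (45/4)²/(9/2) = 225/8
675/8 ≥ 225/8 so v_max reached
t_a = (45/4)/(9/2) = 5/2; v_peak = 45/4
d_cruise = 675/8 − 225/8 = 225/4; t_c = (225/4)/(45/4) = 5
T = 2·5/2 + 5 = 10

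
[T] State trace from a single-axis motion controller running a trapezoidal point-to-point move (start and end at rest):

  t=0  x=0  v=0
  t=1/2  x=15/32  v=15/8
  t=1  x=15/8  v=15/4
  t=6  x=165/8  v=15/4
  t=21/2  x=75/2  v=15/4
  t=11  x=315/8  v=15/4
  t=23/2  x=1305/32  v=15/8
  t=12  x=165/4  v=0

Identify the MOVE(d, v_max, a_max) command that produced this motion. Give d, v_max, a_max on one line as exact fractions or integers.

d=165/4 v_max=15/4 a_max=15/4

final state: t=12, x=165/4, v=0 → d = 165/4
a_max = (15/8−0)/(1/2−0) = 15/4
max v = 15/4 over t∈[1,11] → v_max = 15/4
check: 15/4·(1+10) = 165/4 ✓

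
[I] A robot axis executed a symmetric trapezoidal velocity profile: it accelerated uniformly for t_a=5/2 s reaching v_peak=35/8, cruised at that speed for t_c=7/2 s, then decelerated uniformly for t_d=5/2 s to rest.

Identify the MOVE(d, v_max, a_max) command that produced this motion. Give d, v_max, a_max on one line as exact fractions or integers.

a_max = (35/8)/(5/2) = 7/4
d_a = ½·35/8·5/2 = 175/32; d_c = 35/8·7/2 = 245/16
d = 2·175/32 + 245/16 = 105/4
t_c = 7/2 > 0 → v_max = v_peak = 35/8

d=105/4 v_max=35/8 a_max=7/4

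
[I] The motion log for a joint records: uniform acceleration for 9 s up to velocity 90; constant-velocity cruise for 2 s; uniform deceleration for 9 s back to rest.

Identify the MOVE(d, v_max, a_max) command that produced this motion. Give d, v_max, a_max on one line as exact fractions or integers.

d=990 v_max=90 a_max=10

a_max = 90/9 = 10
d_a = ½·90·9 = 405; d_c = 90·2 = 180
d = 2·405 + 180 = 990
t_c = 2 > 0 so v_max = 90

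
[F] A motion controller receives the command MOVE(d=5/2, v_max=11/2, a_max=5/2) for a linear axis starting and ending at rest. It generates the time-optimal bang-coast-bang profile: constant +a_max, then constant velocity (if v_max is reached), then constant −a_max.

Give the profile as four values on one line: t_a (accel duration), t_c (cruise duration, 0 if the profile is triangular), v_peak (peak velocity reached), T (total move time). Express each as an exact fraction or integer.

v_max²/a_max = (11/2)²/(5/2) = 121/10
5/2 < 121/10 so t_c = 0
v_peak = √(5/2·5/2) = √(25/4) = 5/2
t_a = (5/2)/(5/2) = 1; t_c = 0
T = 2·1 = 2

t_a=1 t_c=0 v_peak=5/2 T=2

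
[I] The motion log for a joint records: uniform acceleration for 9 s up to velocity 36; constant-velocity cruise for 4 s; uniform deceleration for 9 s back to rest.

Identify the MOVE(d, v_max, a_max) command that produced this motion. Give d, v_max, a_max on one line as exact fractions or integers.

a_max = 36/9 = 4
d_a = ½·36·9 = 162; d_c = 36·4 = 144
d = 2·162 + 144 = 468
t_c = 4 > 0 so v_max = 36

d=468 v_max=36 a_max=4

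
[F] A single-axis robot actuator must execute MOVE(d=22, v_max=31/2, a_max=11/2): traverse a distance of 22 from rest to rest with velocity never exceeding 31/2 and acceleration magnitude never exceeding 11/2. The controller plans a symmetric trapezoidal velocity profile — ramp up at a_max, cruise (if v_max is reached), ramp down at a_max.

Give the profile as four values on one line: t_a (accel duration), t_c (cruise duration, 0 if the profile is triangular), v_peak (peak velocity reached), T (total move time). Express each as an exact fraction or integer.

v_max²/a_max = (31/2)²/(11/2) = 961/22
22 < 961/22 → triangular
v_peak = √(22·11/2) = √121 = 11
t_a = 11/(11/2) = 2; t_c = 0
T = 2·2 = 4

t_a=2 t_c=0 v_peak=11 T=4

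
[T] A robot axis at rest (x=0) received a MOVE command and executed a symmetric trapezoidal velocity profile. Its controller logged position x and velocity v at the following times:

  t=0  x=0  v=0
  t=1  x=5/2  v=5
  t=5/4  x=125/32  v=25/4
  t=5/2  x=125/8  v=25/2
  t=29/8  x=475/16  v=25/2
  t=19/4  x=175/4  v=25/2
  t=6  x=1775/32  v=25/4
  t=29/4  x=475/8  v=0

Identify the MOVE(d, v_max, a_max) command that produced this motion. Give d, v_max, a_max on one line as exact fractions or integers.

final state: t=29/4, x=475/8, v=0 → d = 475/8
a_max = (5−0)/(1−0) = 5
max v = 25/2 over t∈[5/2,19/4] → v_max = 25/2
check: 25/2·(5/2+9/4) = 475/8 ✓

d=475/8 v_max=25/2 a_max=5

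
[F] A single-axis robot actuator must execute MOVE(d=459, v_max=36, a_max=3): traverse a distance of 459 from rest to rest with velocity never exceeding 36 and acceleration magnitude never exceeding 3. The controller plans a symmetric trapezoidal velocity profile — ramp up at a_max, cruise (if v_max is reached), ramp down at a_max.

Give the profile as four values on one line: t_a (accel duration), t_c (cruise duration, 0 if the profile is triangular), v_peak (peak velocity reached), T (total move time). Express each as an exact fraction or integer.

t_a=12 t_c=3/4 v_peak=36 T=99/4

vₘ²/aₘ = 36²/3 = 432
459 ≥ 432 ⇒ cruise phase
t_a = 36/3 = 12; v_peak = 36
d_cruise = 459 − 432 = 27; t_c = 27/36 = 3/4
T = 2·12 + 3/4 = 99/4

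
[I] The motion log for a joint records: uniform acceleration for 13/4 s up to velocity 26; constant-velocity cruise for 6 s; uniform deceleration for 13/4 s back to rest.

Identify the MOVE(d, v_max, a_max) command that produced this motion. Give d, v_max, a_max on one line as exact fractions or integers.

a_max = 26/(13/4) = 8
d_a = ½·26·13/4 = 169/4; d_c = 26·6 = 156
d = 2·169/4 + 156 = 481/2
t_c = 6 > 0 so v_max = 26

d=481/2 v_max=26 a_max=8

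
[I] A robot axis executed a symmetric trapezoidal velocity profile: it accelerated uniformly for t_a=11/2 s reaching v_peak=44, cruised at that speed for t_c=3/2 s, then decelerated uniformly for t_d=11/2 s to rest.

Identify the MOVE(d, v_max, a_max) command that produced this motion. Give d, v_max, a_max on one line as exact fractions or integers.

d=308 v_max=44 a_max=8

a_max = 44/(11/2) = 8
d_a = ½·44·11/2 = 121; d_c = 44·3/2 = 66
d = 2·121 + 66 = 308
t_c = 3/2 > 0 ⇒ limit active, v_max = 44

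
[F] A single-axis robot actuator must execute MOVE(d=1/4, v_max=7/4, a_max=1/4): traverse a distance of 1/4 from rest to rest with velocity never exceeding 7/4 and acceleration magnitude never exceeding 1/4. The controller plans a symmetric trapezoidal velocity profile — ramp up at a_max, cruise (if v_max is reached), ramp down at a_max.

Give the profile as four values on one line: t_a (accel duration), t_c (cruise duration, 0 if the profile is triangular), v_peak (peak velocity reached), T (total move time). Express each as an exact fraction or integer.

v_max²/a_max = (7/4)²/(1/4) = 49/4
1/4 < 49/4 → triangular
v_peak = √(1/4·1/4) = √(1/16) = 1/4
t_a = (1/4)/(1/4) = 1; t_c = 0
T = 2·1 = 2

t_a=1 t_c=0 v_peak=1/4 T=2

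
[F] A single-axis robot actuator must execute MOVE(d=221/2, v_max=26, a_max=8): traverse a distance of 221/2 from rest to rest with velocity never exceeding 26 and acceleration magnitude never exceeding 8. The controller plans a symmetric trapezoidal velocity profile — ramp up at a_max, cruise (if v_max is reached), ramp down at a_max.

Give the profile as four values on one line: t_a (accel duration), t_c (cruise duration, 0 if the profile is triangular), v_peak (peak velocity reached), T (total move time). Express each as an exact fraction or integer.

vₘ²/aₘ = 26²/8 = 169/2
221/2 ≥ 169/2 → trapezoidal
t_a = 26/8 = 13/4; v_peak = 26
d_cruise = 221/2 − 169/2 = 26; t_c = 26/26 = 1
T = 2·13/4 + 1 = 15/2

t_a=13/4 t_c=1 v_peak=26 T=15/2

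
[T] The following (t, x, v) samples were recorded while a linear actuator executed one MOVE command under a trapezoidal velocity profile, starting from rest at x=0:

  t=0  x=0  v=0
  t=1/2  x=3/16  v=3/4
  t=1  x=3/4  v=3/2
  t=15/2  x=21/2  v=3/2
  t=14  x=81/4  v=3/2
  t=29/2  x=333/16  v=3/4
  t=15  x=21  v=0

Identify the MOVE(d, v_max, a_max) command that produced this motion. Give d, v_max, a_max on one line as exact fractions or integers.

d=21 v_max=3/2 a_max=3/2

final state: t=15, x=21, v=0 → d = 21
a_max = (3/4−0)/(1/2−0) = 3/2
max v = 3/2 over t∈[1,14] → v_max = 3/2
check: 3/2·(1+13) = 21 ✓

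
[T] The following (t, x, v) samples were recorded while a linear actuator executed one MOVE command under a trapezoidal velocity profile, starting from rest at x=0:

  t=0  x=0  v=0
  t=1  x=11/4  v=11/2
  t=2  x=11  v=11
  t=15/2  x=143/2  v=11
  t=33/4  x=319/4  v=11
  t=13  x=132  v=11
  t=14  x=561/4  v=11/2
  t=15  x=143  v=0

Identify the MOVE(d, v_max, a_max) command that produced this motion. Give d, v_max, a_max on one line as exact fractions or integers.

final state: t=15, x=143, v=0 → d = 143
a_max = (11/2−0)/(1−0) = 11/2
max v = 11 over t∈[2,13] → v_max = 11
check: 11·(2+11) = 143 ✓

d=143 v_max=11 a_max=11/2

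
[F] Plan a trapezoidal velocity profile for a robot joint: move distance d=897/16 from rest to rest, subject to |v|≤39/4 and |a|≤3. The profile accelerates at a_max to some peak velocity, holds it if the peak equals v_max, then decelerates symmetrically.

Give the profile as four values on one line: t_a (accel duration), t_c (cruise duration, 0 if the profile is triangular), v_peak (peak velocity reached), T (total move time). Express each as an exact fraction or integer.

t_a=13/4 t_c=5/2 v_peak=39/4 T=9

v_max²/a_max = (39/4)²/3 = 507/16
897/16 ≥ 507/16 → trapezoidal
t_a = (39/4)/3 = 13/4; v_peak = 39/4
d_cruise = 897/16 − 507/16 = 195/8; t_c = (195/8)/(39/4) = 5/2
T = 2·13/4 + 5/2 = 9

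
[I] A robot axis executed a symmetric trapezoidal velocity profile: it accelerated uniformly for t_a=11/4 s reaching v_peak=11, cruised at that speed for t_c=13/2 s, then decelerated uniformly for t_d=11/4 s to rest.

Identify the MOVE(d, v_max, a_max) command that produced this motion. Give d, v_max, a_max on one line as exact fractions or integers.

a_max = 11/(11/4) = 4
d_a = ½·11·11/4 = 121/8; d_c = 11·13/2 = 143/2
d = 2·121/8 + 143/2 = 407/4
t_c = 13/2 > 0 ⇒ limit active, v_max = 11

d=407/4 v_max=11 a_max=4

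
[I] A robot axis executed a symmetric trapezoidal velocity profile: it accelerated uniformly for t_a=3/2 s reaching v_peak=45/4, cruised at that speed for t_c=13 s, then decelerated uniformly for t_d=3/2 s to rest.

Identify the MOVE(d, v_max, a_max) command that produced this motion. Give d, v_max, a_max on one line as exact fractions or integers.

d=1305/8 v_max=45/4 a_max=15/2

a_max = (45/4)/(3/2) = 15/2
d_a = ½·45/4·3/2 = 135/16; d_c = 45/4·13 = 585/4
d = 2·135/16 + 585/4 = 1305/8
t_c = 13 > 0 ⇒ limit active, v_max = 45/4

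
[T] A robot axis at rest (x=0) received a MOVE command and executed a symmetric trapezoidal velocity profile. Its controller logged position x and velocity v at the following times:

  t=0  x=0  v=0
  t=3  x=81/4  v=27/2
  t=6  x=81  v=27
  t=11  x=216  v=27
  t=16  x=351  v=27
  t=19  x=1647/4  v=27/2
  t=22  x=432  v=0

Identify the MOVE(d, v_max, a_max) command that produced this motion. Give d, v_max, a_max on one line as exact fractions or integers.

d=432 v_max=27 a_max=9/2

final state: t=22, x=432, v=0 → d = 432
a_max = (27/2−0)/(3−0) = 9/2
max v = 27 over t∈[6,16] → v_max = 27
check: 27·(6+10) = 432 ✓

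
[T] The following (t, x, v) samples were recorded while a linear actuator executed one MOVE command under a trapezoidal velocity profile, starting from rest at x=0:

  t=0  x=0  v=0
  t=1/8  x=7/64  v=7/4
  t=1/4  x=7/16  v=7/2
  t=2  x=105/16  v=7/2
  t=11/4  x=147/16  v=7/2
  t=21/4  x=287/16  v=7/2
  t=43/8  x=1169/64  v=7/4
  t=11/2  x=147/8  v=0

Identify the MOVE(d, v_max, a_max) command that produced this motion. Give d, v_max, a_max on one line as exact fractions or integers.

final state: t=11/2, x=147/8, v=0 → d = 147/8
a_max = (7/4−0)/(1/8−0) = 14
max v = 7/2 over t∈[1/4,21/4] → v_max = 7/2
check: 7/2·(1/4+5) = 147/8 ✓

d=147/8 v_max=7/2 a_max=14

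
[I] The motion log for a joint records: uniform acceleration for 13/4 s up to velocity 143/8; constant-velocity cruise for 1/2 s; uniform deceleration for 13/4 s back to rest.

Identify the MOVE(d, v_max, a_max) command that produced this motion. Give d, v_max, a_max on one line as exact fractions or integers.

d=2145/32 v_max=143/8 a_max=11/2

a_max = (143/8)/(13/4) = 11/2
d_a = ½·143/8·13/4 = 1859/64; d_c = 143/8·1/2 = 143/16
d = 2·1859/64 + 143/16 = 2145/32
t_c = 1/2 > 0 ⇒ limit active, v_max = 143/8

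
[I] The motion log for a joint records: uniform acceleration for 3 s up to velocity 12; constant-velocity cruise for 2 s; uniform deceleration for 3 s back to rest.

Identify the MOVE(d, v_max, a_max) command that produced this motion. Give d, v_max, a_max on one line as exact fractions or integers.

d=60 v_max=12 a_max=4

a_max = 12/3 = 4
d_a = ½·12·3 = 18; d_c = 12·2 = 24
d = 2·18 + 24 = 60
t_c = 2 > 0 so v_max = 12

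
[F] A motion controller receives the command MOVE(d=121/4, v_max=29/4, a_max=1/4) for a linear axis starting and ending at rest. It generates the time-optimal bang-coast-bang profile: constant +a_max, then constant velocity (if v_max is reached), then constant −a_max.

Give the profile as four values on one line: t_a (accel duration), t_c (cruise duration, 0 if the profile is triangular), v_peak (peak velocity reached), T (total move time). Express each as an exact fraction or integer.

vₘ²/aₘ = (29/4)²/(1/4) = 841/4
121/4 < 841/4 so t_c = 0
v_peak = √(121/4·1/4) = √(121/16) = 11/4
t_a = (11/4)/(1/4) = 11; t_c = 0
T = 2·11 = 22

t_a=11 t_c=0 v_peak=11/4 T=22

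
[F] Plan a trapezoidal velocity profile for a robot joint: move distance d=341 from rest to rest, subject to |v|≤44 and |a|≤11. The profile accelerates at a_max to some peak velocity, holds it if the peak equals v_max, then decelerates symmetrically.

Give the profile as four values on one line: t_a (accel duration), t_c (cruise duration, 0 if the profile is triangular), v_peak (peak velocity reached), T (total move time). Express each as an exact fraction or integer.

t_a=4 t_c=15/4 v_peak=44 T=47/4

(v_max)²/a_max = 44²/11 = 176
341 ≥ 176 → trapezoidal
t_a = 44/11 = 4; v_peak = 44
d_cruise = 341 − 176 = 165; t_c = 165/44 = 15/4
T = 2·4 + 15/4 = 47/4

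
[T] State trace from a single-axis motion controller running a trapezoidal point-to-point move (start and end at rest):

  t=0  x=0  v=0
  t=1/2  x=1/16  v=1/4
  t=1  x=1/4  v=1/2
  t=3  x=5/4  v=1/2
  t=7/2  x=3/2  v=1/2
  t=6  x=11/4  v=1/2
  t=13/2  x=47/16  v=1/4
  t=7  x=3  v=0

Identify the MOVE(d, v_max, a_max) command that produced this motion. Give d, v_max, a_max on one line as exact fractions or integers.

d=3 v_max=1/2 a_max=1/2

final state: t=7, x=3, v=0 → d = 3
a_max = (1/4−0)/(1/2−0) = 1/2
max v = 1/2 over t∈[1,6] → v_max = 1/2
check: 1/2·(1+5) = 3 ✓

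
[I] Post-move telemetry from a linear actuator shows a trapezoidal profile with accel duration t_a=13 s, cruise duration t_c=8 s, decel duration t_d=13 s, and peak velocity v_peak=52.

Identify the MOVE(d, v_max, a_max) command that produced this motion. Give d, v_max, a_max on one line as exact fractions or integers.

d=1092 v_max=52 a_max=4

a_max = 52/13 = 4
d_a = ½·52·13 = 338; d_c = 52·8 = 416
d = 2·338 + 416 = 1092
t_c = 8 > 0 so v_max = 52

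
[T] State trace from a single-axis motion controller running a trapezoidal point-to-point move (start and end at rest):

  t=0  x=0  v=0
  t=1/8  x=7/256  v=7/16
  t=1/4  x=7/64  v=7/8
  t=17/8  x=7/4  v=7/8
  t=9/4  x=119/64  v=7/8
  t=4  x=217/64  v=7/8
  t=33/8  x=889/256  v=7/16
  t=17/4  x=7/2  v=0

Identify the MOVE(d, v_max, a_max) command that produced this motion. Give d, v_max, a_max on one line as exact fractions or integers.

final state: t=17/4, x=7/2, v=0 → d = 7/2
a_max = (7/16−0)/(1/8−0) = 7/2
max v = 7/8 over t∈[1/4,4] → v_max = 7/8
check: 7/8·(1/4+15/4) = 7/2 ✓

d=7/2 v_max=7/8 a_max=7/2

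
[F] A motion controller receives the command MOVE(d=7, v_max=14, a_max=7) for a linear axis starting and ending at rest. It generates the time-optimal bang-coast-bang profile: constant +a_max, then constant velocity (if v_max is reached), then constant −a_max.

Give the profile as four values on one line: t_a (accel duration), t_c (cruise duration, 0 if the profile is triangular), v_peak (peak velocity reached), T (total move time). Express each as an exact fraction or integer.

vₘ²/aₘ = 14²/7 = 28
7 < 28 so t_c = 0
v_peak = √(7·7) = √49 = 7
t_a = 7/7 = 1; t_c = 0
T = 2·1 = 2

t_a=1 t_c=0 v_peak=7 T=2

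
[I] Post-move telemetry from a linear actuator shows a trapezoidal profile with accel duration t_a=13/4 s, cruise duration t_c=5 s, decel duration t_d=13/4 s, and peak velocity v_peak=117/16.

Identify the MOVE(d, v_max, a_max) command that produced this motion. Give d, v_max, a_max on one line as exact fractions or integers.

a_max = (117/16)/(13/4) = 9/4
d_a = ½·117/16·13/4 = 1521/128; d_c = 117/16·5 = 585/16
d = 2·1521/128 + 585/16 = 3861/64
t_c = 5 > 0 so v_max = 117/16

d=3861/64 v_max=117/16 a_max=9/4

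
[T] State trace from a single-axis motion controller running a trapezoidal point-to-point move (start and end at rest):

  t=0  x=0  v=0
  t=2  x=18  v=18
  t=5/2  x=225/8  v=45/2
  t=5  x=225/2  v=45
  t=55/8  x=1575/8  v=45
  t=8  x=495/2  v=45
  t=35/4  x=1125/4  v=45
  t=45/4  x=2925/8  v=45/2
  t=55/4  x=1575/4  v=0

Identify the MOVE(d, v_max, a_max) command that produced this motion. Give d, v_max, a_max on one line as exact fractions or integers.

final state: t=55/4, x=1575/4, v=0 → d = 1575/4
a_max = (18−0)/(2−0) = 9
max v = 45 over t∈[5,35/4] → v_max = 45
check: 45·(5+15/4) = 1575/4 ✓

d=1575/4 v_max=45 a_max=9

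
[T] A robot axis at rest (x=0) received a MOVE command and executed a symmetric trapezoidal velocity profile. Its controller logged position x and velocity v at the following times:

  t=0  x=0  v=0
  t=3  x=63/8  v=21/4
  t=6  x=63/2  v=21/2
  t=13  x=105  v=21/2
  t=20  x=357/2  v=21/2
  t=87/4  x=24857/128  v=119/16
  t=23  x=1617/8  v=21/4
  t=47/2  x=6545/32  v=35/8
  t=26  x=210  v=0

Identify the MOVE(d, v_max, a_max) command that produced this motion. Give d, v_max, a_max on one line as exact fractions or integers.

d=210 v_max=21/2 a_max=7/4

final state: t=26, x=210, v=0 → d = 210
a_max = (21/4−0)/(3−0) = 7/4
max v = 21/2 over t∈[6,20] → v_max = 21/2
check: 21/2·(6+14) = 210 ✓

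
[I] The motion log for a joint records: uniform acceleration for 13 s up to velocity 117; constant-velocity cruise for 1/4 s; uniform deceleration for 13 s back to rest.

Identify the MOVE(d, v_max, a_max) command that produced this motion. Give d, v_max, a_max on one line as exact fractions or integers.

a_max = 117/13 = 9
d_a = ½·117·13 = 1521/2; d_c = 117·1/4 = 117/4
d = 2·1521/2 + 117/4 = 6201/4
t_c = 1/4 > 0 ⇒ limit active, v_max = 117

d=6201/4 v_max=117 a_max=9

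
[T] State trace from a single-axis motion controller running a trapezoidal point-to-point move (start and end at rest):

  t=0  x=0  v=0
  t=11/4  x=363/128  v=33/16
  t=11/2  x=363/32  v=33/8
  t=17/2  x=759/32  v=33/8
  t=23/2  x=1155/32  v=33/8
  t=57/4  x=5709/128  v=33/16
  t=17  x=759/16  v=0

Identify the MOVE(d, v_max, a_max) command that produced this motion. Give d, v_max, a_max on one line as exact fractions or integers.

d=759/16 v_max=33/8 a_max=3/4

final state: t=17, x=759/16, v=0 → d = 759/16
a_max = (33/16−0)/(11/4−0) = 3/4
max v = 33/8 over t∈[11/2,23/2] → v_max = 33/8
check: 33/8·(11/2+6) = 759/16 ✓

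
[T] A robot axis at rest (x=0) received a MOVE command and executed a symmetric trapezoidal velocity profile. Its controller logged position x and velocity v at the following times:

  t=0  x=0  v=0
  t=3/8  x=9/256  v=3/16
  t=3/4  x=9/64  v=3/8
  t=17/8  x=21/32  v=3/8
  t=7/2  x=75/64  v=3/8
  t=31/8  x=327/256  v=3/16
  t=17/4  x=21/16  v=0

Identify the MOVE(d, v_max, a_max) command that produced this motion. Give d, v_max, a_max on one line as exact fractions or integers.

final state: t=17/4, x=21/16, v=0 → d = 21/16
a_max = (3/16−0)/(3/8−0) = 1/2
max v = 3/8 over t∈[3/4,7/2] → v_max = 3/8
check: 3/8·(3/4+11/4) = 21/16 ✓

d=21/16 v_max=3/8 a_max=1/2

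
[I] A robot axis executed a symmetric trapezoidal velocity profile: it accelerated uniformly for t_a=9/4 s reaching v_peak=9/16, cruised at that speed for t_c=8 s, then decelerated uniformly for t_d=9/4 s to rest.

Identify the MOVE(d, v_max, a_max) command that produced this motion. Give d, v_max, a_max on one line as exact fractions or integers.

a_max = (9/16)/(9/4) = 1/4
d_a = ½·9/16·9/4 = 81/128; d_c = 9/16·8 = 9/2
d = 2·81/128 + 9/2 = 369/64
t_c = 8 > 0 ⇒ limit active, v_max = 9/16

d=369/64 v_max=9/16 a_max=1/4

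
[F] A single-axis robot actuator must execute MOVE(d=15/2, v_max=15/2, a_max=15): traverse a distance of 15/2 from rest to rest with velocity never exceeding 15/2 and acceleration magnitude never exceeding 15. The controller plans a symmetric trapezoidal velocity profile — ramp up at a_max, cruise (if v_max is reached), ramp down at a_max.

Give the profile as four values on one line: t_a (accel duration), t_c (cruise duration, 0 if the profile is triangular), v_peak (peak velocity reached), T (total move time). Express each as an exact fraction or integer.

t_a=1/2 t_c=1/2 v_peak=15/2 T=3/2

(v_max)²/a_max = (15/2)²/15 = 15/4
15/2 ≥ 15/4 → trapezoidal
t_a = (15/2)/15 = 1/2; v_peak = 15/2
d_cruise = 15/2 − 15/4 = 15/4; t_c = (15/4)/(15/2) = 1/2
T = 2·1/2 + 1/2 = 3/2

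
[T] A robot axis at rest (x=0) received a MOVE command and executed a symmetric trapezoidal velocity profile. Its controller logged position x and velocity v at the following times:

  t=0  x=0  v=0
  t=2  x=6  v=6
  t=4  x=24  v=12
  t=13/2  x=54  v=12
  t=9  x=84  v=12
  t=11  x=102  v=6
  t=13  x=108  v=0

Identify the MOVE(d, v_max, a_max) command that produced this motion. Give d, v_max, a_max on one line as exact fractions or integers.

final state: t=13, x=108, v=0 → d = 108
a_max = (6−0)/(2−0) = 3
max v = 12 over t∈[4,9] → v_max = 12
check: 12·(4+5) = 108 ✓

d=108 v_max=12 a_max=3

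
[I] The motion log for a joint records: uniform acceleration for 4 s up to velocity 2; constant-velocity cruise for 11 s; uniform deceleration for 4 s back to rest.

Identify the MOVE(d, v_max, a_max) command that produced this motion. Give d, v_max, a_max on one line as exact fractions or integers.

a_max = 2/4 = 1/2
d_a = ½·2·4 = 4; d_c = 2·11 = 22
d = 2·4 + 22 = 30
t_c = 11 > 0 ⇒ limit active, v_max = 2

d=30 v_max=2 a_max=1/2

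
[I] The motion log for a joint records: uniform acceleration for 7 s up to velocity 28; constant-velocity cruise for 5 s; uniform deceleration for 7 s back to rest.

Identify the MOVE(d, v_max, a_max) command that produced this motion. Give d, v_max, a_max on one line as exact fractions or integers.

d=336 v_max=28 a_max=4

a_max = 28/7 = 4
d_a = ½·28·7 = 98; d_c = 28·5 = 140
d = 2·98 + 140 = 336
t_c = 5 > 0 so v_max = 28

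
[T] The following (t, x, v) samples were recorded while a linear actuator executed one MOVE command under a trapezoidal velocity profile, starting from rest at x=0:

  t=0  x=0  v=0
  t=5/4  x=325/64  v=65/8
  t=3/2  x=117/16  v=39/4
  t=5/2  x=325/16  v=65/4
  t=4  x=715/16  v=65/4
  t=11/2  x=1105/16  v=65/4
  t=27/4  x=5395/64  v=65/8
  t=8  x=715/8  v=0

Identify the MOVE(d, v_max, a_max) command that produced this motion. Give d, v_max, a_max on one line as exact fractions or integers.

final state: t=8, x=715/8, v=0 → d = 715/8
a_max = (65/8−0)/(5/4−0) = 13/2
max v = 65/4 over t∈[5/2,11/2] → v_max = 65/4
check: 65/4·(5/2+3) = 715/8 ✓

d=715/8 v_max=65/4 a_max=13/2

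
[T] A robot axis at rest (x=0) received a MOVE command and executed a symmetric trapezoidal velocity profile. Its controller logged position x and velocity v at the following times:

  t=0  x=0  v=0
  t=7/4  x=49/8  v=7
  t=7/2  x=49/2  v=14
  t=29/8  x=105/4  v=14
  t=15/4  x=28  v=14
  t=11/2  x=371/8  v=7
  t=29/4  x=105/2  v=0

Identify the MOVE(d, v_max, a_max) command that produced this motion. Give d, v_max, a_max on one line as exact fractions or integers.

final state: t=29/4, x=105/2, v=0 → d = 105/2
a_max = (7−0)/(7/4−0) = 4
max v = 14 over t∈[7/2,15/4] → v_max = 14
check: 14·(7/2+1/4) = 105/2 ✓

d=105/2 v_max=14 a_max=4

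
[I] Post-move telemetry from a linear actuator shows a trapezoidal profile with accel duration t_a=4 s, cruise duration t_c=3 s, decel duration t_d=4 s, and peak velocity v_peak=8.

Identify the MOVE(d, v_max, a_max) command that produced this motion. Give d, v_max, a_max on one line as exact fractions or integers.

a_max = 8/4 = 2
d_a = ½·8·4 = 16; d_c = 8·3 = 24
d = 2·16 + 24 = 56
t_c = 3 > 0 so v_max = 8

d=56 v_max=8 a_max=2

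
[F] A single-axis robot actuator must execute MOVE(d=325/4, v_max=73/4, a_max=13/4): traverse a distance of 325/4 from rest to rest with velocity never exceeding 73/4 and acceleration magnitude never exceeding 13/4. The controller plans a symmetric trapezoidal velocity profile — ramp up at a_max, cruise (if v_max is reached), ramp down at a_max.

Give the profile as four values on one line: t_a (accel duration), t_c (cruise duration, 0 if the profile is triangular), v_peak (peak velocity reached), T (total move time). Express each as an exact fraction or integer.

t_a=5 t_c=0 v_peak=65/4 T=10

vₘ²/aₘ = (73/4)²/(13/4) = 5329/52
325/4 < 5329/52 → triangular
v_peak = √(325/4·13/4) = √(4225/16) = 65/4
t_a = (65/4)/(13/4) = 5; t_c = 0
T = 2·5 = 10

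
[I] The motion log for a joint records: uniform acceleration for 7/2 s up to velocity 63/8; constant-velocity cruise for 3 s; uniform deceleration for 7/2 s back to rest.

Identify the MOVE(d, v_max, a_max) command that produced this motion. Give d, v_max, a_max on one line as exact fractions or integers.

a_max = (63/8)/(7/2) = 9/4
d_a = ½·63/8·7/2 = 441/32; d_c = 63/8·3 = 189/8
d = 2·441/32 + 189/8 = 819/16
t_c = 3 > 0 so v_max = 63/8

d=819/16 v_max=63/8 a_max=9/4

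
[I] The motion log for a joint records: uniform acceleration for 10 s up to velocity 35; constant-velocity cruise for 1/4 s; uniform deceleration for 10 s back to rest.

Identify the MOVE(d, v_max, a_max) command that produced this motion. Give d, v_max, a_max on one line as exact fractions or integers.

a_max = 35/10 = 7/2
d_a = ½·35·10 = 175; d_c = 35·1/4 = 35/4
d = 2·175 + 35/4 = 1435/4
t_c = 1/4 > 0 → v_max = v_peak = 35

d=1435/4 v_max=35 a_max=7/2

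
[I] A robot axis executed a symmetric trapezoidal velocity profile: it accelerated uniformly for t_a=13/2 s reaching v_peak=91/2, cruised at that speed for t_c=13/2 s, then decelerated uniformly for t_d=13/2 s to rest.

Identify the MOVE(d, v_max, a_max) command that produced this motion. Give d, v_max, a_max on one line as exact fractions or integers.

a_max = (91/2)/(13/2) = 7
d_a = ½·91/2·13/2 = 1183/8; d_c = 91/2·13/2 = 1183/4
d = 2·1183/8 + 1183/4 = 1183/2
t_c = 13/2 > 0 ⇒ limit active, v_max = 91/2

d=1183/2 v_max=91/2 a_max=7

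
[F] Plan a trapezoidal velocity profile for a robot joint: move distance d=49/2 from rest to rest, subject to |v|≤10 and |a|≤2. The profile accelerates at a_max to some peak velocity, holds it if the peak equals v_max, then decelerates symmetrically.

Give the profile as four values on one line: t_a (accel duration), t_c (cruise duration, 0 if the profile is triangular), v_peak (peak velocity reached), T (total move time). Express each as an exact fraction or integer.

v_max²/a_max = 10²/2 = 50
49/2 < 50 → triangular
v_peak = √(49/2·2) = √49 = 7
t_a = 7/2; t_c = 0
T = 2·7/2 = 7

t_a=7/2 t_c=0 v_peak=7 T=7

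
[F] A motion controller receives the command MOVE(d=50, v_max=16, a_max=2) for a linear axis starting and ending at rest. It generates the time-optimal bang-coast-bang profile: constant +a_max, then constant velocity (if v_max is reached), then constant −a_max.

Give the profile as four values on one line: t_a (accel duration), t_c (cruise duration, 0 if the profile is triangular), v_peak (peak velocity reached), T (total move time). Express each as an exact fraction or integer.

t_a=5 t_c=0 v_peak=10 T=10

vₘ²/aₘ = 16²/2 = 128
50 < 128 ⇒ no cruise
v_peak = √(50·2) = √100 = 10
t_a = 10/2 = 5; t_c = 0
T = 2·5 = 10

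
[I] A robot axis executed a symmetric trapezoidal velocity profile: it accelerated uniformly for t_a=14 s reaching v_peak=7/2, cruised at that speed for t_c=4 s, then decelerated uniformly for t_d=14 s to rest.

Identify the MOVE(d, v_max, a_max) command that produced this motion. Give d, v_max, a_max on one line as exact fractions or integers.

d=63 v_max=7/2 a_max=1/4

a_max = (7/2)/14 = 1/4
d_a = ½·7/2·14 = 49/2; d_c = 7/2·4 = 14
d = 2·49/2 + 14 = 63
t_c = 4 > 0 ⇒ limit active, v_max = 7/2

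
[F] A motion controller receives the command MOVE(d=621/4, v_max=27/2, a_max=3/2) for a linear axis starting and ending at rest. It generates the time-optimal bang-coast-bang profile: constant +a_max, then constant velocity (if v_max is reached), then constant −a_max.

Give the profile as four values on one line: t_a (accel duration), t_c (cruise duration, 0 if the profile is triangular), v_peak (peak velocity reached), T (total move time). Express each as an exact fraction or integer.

vₘ²/aₘ = (27/2)²/(3/2) = 243/2
621/4 ≥ 243/2 → trapezoidal
t_a = (27/2)/(3/2) = 9; v_peak = 27/2
d_cruise = 621/4 − 243/2 = 135/4; t_c = (135/4)/(27/2) = 5/2
T = 2·9 + 5/2 = 41/2

t_a=9 t_c=5/2 v_peak=27/2 T=41/2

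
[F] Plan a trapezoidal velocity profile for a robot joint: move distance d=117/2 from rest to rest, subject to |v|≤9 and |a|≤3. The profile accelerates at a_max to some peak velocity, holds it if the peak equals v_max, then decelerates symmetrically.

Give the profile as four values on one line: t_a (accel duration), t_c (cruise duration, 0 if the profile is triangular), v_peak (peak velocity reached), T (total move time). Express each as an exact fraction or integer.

t_a=3 t_c=7/2 v_peak=9 T=19/2

(v_max)²/a_max = 9²/3 = 27
117/2 ≥ 27 ⇒ cruise phase
t_a = 9/3 = 3; v_peak = 9
d_cruise = 117/2 − 27 = 63/2; t_c = (63/2)/9 = 7/2
T = 2·3 + 7/2 = 19/2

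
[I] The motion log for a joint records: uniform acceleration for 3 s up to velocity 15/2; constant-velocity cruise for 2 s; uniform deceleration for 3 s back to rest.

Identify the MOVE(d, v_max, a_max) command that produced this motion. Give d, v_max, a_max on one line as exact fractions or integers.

d=75/2 v_max=15/2 a_max=5/2

a_max = (15/2)/3 = 5/2
d_a = ½·15/2·3 = 45/4; d_c = 15/2·2 = 15
d = 2·45/4 + 15 = 75/2
t_c = 2 > 0 so v_max = 15/2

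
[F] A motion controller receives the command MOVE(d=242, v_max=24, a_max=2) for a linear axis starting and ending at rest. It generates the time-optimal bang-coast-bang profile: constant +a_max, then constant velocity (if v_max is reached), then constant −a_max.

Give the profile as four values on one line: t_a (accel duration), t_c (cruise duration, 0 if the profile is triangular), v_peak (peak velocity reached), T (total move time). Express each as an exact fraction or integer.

t_a=11 t_c=0 v_peak=22 T=22

vₘ²/aₘ = 24²/2 = 288
242 < 288 → triangular
v_peak = √(242·2) = √484 = 22
t_a = 22/2 = 11; t_c = 0
T = 2·11 = 22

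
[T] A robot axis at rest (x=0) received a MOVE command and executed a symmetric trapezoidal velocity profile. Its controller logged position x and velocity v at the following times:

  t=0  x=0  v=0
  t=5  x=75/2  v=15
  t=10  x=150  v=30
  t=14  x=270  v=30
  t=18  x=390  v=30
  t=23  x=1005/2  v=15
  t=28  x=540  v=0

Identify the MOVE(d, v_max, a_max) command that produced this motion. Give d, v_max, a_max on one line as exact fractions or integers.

d=540 v_max=30 a_max=3

final state: t=28, x=540, v=0 → d = 540
a_max = (15−0)/(5−0) = 3
max v = 30 over t∈[10,18] → v_max = 30
check: 30·(10+8) = 540 ✓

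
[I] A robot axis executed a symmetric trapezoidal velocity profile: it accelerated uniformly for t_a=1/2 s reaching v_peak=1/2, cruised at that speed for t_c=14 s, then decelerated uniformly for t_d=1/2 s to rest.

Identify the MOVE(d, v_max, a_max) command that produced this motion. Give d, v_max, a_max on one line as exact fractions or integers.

a_max = (1/2)/(1/2) = 1
d_a = ½·1/2·1/2 = 1/8; d_c = 1/2·14 = 7
d = 2·1/8 + 7 = 29/4
t_c = 14 > 0 ⇒ limit active, v_max = 1/2

d=29/4 v_max=1/2 a_max=1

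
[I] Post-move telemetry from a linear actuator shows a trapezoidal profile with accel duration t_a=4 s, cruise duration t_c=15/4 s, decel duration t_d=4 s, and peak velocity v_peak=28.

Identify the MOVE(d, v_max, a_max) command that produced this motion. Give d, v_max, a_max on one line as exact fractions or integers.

d=217 v_max=28 a_max=7

a_max = 28/4 = 7
d_a = ½·28·4 = 56; d_c = 28·15/4 = 105
d = 2·56 + 105 = 217
t_c = 15/4 > 0 ⇒ limit active, v_max = 28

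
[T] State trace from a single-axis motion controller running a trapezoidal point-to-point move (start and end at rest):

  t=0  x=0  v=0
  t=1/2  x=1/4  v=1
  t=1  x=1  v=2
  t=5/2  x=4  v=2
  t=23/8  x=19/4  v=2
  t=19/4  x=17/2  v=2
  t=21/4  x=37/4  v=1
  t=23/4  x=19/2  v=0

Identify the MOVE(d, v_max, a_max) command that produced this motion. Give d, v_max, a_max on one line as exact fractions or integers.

final state: t=23/4, x=19/2, v=0 → d = 19/2
a_max = (1−0)/(1/2−0) = 2
max v = 2 over t∈[1,19/4] → v_max = 2
check: 2·(1+15/4) = 19/2 ✓

d=19/2 v_max=2 a_max=2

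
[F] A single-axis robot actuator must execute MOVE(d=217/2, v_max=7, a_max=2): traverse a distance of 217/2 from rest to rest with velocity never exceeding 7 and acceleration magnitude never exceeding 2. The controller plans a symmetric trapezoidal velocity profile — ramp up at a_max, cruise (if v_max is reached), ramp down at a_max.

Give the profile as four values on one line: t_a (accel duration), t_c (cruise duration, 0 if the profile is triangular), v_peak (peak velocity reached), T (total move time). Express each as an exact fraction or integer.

vₘ²/aₘ = 7²/2 = 49/2
217/2 ≥ 49/2 → trapezoidal
t_a = 7/2; v_peak = 7
d_cruise = 217/2 − 49/2 = 84; t_c = 84/7 = 12
T = 2·7/2 + 12 = 19

t_a=7/2 t_c=12 v_peak=7 T=19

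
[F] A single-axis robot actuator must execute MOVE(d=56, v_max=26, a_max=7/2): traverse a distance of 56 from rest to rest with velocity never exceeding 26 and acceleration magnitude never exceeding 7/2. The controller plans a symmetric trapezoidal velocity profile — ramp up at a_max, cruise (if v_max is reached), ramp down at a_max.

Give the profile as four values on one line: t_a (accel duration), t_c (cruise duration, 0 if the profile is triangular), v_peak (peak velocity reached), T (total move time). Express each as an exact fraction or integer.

t_a=4 t_c=0 v_peak=14 T=8

(v_max)²/a_max = 26²/(7/2) = 1352/7
56 < 1352/7 ⇒ no cruise
v_peak = √(56·7/2) = √196 = 14
t_a = 14/(7/2) = 4; t_c = 0
T = 2·4 = 8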